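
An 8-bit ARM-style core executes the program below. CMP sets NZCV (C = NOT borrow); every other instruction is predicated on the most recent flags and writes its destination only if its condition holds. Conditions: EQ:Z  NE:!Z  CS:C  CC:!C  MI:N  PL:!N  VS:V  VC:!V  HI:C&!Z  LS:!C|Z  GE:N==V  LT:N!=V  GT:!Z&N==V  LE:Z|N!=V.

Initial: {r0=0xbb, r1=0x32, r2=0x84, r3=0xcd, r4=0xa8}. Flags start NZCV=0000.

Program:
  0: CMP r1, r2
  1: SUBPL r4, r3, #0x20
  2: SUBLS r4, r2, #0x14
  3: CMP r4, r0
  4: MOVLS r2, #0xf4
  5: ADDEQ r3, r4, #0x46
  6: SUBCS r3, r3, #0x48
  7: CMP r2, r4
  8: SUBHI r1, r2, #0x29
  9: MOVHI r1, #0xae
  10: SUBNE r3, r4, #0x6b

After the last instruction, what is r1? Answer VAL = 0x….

0: ✓ CMP  NZCV=1001
1: · SUBPL
2: ✓ SUBLS  r4←0x70
3: ✓ CMP  NZCV=1001
4: ✓ MOVLS  r2←0xf4
5: · ADDEQ
6: · SUBCS
7: ✓ CMP  NZCV=1010
8: ✓ SUBHI  r1←0xcb
9: ✓ MOVHI  r1←0xae
10: ✓ SUBNE  r3←0x05

VAL = 0xae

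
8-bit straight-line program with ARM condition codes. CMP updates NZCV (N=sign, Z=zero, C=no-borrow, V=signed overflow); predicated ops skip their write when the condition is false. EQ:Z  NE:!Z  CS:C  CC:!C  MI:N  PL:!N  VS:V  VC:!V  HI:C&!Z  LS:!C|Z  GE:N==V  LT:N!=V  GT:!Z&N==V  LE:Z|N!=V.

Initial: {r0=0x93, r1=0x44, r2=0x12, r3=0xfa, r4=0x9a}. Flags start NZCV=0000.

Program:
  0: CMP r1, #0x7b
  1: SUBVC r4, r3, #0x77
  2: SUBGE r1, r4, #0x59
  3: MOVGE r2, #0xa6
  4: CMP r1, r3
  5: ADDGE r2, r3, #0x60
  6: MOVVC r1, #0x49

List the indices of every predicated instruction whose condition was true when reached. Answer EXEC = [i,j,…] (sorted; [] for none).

0: ✓ CMP  NZCV=1000
1: ✓ SUBVC  r4←0x83
2: · SUBGE
3: · MOVGE
4: ✓ CMP  NZCV=0000
5: ✓ ADDGE  r2←0x5a
6: ✓ MOVVC  r1←0x49

EXEC = [1,5,6]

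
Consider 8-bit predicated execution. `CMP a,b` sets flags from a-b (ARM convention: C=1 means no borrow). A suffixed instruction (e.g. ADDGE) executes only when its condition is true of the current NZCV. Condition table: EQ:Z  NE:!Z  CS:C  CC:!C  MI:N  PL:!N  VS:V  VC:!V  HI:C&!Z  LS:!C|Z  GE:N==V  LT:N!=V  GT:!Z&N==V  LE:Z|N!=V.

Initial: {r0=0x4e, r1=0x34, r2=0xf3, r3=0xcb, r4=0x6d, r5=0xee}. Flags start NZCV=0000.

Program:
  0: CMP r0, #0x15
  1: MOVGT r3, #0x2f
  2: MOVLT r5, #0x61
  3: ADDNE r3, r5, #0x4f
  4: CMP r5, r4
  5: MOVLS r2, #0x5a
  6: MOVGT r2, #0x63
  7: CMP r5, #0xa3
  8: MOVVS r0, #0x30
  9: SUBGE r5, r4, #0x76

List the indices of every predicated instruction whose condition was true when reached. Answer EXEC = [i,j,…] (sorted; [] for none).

EXEC = [1,3,9]

[0] flags=0010 → (cmp)
[1] flags=0010 GT?T → r3=0x2f
[2] flags=0010 LT?F → skip
[3] flags=0010 NE?T → r3=0x3d
[4] flags=1010 → (cmp)
[5] flags=1010 LS?F → skip
[6] flags=1010 GT?F → skip
[7] flags=0010 → (cmp)
[8] flags=0010 VS?F → skip
[9] flags=0010 GE?T → r5=0xf7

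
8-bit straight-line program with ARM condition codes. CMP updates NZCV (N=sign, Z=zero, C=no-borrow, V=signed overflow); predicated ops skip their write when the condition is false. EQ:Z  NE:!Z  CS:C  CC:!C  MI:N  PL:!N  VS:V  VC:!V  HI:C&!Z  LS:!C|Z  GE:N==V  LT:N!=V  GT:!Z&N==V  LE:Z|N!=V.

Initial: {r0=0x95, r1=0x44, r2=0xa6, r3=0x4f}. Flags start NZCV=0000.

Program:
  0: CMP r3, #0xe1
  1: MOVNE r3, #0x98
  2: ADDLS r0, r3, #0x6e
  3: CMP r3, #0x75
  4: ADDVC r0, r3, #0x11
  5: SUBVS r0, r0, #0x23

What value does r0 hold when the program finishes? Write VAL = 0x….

VAL = 0xe3

[0] flags=0000 → (cmp)
[1] flags=0000 NE?T → r3=0x98
[2] flags=0000 LS?T → r0=0x06
[3] flags=0011 → (cmp)
[4] flags=0011 VC?F → skip
[5] flags=0011 VS?T → r0=0xe3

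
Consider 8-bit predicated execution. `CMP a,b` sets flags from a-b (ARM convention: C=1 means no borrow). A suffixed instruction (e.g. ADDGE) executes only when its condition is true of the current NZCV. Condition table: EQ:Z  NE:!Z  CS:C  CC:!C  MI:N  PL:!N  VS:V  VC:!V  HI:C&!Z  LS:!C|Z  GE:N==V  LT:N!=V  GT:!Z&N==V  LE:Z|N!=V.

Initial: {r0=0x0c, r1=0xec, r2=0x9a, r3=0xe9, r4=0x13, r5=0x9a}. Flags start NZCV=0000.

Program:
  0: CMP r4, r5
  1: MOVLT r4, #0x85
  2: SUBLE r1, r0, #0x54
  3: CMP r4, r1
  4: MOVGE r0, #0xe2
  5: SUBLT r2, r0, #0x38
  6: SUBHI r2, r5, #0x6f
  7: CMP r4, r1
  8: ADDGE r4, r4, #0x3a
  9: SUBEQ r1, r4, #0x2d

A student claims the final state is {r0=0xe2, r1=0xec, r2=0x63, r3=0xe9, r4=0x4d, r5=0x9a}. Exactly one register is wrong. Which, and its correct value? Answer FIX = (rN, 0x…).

FIX = (r2, 0x9a)

0: ✓ CMP  NZCV=0000
1: · MOVLT
2: · SUBLE
3: ✓ CMP  NZCV=0000
4: ✓ MOVGE  r0←0xe2
5: · SUBLT
6: · SUBHI
7: ✓ CMP  NZCV=0000
8: ✓ ADDGE  r4←0x4d
9: · SUBEQ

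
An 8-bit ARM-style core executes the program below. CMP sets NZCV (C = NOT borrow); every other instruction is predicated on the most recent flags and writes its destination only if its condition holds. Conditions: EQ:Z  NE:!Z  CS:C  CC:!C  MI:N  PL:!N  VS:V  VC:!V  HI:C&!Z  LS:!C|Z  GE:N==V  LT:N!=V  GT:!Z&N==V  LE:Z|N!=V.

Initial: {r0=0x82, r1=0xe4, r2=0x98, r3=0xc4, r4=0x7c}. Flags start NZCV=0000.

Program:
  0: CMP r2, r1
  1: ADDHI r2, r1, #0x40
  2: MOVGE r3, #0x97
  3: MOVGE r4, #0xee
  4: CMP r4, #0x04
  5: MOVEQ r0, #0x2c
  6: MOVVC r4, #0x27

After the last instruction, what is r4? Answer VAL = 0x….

[0] flags=1000 → (cmp)
[1] flags=1000 HI?F → skip
[2] flags=1000 GE?F → skip
[3] flags=1000 GE?F → skip
[4] flags=0010 → (cmp)
[5] flags=0010 EQ?F → skip
[6] flags=0010 VC?T → r4=0x27

VAL = 0x27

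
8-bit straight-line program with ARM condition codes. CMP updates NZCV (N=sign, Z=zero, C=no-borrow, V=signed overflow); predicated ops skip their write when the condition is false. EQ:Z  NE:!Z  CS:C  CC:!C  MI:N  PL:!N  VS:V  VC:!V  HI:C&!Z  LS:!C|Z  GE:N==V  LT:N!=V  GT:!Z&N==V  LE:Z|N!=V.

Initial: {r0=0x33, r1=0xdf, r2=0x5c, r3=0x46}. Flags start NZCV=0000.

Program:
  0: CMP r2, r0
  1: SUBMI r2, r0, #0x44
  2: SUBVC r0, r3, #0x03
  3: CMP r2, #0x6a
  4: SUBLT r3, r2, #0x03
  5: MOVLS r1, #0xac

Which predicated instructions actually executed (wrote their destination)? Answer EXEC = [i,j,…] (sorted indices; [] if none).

EXEC = [2,4,5]

0: ✓ CMP  NZCV=0010
1: · SUBMI
2: ✓ SUBVC  r0←0x43
3: ✓ CMP  NZCV=1000
4: ✓ SUBLT  r3←0x59
5: ✓ MOVLS  r1←0xac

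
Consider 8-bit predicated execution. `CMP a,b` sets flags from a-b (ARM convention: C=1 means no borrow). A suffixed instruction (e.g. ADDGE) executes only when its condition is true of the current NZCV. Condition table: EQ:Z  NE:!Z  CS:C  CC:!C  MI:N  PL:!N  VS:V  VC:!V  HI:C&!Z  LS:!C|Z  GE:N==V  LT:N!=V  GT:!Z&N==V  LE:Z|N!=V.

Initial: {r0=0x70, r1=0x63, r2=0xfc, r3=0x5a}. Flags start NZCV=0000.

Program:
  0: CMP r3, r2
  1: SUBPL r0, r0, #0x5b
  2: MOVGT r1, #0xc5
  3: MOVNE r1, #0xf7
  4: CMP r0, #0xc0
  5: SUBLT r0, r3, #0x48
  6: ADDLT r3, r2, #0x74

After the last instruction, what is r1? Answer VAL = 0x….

0: ✓ CMP  NZCV=0000
1: ✓ SUBPL  r0←0x15
2: ✓ MOVGT  r1←0xc5
3: ✓ MOVNE  r1←0xf7
4: ✓ CMP  NZCV=0000
5: · SUBLT
6: · ADDLT

VAL = 0xf7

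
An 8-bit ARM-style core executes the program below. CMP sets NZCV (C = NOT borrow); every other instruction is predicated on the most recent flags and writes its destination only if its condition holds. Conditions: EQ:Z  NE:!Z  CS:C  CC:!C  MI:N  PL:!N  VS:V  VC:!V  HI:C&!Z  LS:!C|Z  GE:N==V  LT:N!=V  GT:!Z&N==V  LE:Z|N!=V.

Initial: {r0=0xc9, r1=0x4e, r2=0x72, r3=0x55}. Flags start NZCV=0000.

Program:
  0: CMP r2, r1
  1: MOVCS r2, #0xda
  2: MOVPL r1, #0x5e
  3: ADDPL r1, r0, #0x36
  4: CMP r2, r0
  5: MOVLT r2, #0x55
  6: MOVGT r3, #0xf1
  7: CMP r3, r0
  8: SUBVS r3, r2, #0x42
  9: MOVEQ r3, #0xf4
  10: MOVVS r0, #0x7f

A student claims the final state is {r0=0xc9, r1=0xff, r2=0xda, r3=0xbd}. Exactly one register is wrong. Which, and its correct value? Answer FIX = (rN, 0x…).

0: ✓ CMP  NZCV=0010
1: ✓ MOVCS  r2←0xda
2: ✓ MOVPL  r1←0x5e
3: ✓ ADDPL  r1←0xff
4: ✓ CMP  NZCV=0010
5: · MOVLT
6: ✓ MOVGT  r3←0xf1
7: ✓ CMP  NZCV=0010
8: · SUBVS
9: · MOVEQ
10: · MOVVS

FIX = (r3, 0xf1)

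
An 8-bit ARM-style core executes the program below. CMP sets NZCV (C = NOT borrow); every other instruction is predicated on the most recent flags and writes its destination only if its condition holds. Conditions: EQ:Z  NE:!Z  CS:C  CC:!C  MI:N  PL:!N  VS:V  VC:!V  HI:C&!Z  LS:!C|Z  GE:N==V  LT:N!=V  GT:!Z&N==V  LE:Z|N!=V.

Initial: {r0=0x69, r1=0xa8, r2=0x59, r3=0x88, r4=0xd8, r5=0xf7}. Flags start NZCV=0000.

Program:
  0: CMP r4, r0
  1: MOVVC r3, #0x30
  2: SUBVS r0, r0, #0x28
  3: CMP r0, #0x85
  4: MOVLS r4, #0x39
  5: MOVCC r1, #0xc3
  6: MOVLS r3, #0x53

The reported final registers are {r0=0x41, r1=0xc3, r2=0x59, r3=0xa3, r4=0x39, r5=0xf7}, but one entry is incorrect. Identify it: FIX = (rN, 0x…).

FIX = (r3, 0x53)

0: ✓ CMP  NZCV=0011
1: · MOVVC
2: ✓ SUBVS  r0←0x41
3: ✓ CMP  NZCV=1001
4: ✓ MOVLS  r4←0x39
5: ✓ MOVCC  r1←0xc3
6: ✓ MOVLS  r3←0x53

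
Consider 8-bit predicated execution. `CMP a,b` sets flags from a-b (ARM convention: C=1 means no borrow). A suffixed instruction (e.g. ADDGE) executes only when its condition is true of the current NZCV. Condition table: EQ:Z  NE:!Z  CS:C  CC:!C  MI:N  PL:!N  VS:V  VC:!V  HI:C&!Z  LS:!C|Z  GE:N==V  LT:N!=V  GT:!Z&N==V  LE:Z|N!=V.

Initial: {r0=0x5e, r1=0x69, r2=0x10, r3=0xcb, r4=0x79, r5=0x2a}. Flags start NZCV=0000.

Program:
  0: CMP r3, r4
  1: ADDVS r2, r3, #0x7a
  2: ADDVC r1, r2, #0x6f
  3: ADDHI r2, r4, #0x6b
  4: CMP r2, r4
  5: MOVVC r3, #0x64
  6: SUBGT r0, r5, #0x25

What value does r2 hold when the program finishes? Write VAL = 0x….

[0] flags=0011 → (cmp)
[1] flags=0011 VS?T → r2=0x45
[2] flags=0011 VC?F → skip
[3] flags=0011 HI?T → r2=0xe4
[4] flags=0011 → (cmp)
[5] flags=0011 VC?F → skip
[6] flags=0011 GT?F → skip

VAL = 0xe4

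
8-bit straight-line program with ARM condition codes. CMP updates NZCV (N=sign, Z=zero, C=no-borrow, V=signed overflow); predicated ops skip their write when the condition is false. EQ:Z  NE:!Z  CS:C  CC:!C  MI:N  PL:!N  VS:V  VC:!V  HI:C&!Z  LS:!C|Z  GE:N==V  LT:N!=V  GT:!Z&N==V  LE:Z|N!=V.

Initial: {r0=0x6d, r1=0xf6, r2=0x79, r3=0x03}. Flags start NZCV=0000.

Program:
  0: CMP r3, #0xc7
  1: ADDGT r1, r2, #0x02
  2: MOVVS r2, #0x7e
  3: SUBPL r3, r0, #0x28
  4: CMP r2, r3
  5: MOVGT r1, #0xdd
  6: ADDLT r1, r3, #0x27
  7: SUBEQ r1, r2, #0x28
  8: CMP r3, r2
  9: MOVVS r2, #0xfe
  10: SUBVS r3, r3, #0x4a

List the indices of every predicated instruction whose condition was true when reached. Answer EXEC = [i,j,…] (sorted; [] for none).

EXEC = [1,3,5]

0: ✓ CMP  NZCV=0000
1: ✓ ADDGT  r1←0x7b
2: · MOVVS
3: ✓ SUBPL  r3←0x45
4: ✓ CMP  NZCV=0010
5: ✓ MOVGT  r1←0xdd
6: · ADDLT
7: · SUBEQ
8: ✓ CMP  NZCV=1000
9: · MOVVS
10: · SUBVS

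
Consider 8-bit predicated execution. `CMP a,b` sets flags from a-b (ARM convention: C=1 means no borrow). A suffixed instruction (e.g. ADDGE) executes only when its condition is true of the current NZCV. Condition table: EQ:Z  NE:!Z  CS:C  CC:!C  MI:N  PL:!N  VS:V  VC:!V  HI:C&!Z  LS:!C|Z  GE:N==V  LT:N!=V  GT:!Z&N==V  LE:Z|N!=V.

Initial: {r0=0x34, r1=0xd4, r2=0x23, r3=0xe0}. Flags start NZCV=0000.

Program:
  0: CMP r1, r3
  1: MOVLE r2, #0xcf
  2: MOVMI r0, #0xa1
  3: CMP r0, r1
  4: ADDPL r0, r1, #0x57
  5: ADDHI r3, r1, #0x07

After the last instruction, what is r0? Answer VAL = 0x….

VAL = 0xa1

[0] flags=1000 → (cmp)
[1] flags=1000 LE?T → r2=0xcf
[2] flags=1000 MI?T → r0=0xa1
[3] flags=1000 → (cmp)
[4] flags=1000 PL?F → skip
[5] flags=1000 HI?F → skip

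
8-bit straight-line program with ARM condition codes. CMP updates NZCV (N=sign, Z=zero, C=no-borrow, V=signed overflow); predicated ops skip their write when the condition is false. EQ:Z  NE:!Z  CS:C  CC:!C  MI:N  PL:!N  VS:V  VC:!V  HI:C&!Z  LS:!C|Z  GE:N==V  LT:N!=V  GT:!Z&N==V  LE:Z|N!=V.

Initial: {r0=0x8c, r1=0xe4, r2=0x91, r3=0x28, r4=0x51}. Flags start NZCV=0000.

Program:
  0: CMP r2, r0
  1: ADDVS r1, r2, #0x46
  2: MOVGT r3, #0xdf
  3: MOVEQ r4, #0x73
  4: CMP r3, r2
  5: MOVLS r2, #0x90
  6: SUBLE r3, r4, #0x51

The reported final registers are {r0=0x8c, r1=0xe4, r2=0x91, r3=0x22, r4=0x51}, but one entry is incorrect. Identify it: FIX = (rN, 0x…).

FIX = (r3, 0xdf)

[0] flags=0010 → (cmp)
[1] flags=0010 VS?F → skip
[2] flags=0010 GT?T → r3=0xdf
[3] flags=0010 EQ?F → skip
[4] flags=0010 → (cmp)
[5] flags=0010 LS?F → skip
[6] flags=0010 LE?F → skip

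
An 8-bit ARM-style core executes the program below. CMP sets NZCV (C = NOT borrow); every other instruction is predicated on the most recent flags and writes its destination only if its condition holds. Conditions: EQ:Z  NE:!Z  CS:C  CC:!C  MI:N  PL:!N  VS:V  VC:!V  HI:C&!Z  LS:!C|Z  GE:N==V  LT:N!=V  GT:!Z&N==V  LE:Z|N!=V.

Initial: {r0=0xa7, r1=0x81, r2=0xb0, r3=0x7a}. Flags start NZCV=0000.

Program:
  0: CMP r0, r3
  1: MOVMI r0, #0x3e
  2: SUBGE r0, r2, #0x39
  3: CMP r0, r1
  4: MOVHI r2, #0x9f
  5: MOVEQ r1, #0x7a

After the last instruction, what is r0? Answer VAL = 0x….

[0] flags=0011 → (cmp)
[1] flags=0011 MI?F → skip
[2] flags=0011 GE?F → skip
[3] flags=0010 → (cmp)
[4] flags=0010 HI?T → r2=0x9f
[5] flags=0010 EQ?F → skip

VAL = 0xa7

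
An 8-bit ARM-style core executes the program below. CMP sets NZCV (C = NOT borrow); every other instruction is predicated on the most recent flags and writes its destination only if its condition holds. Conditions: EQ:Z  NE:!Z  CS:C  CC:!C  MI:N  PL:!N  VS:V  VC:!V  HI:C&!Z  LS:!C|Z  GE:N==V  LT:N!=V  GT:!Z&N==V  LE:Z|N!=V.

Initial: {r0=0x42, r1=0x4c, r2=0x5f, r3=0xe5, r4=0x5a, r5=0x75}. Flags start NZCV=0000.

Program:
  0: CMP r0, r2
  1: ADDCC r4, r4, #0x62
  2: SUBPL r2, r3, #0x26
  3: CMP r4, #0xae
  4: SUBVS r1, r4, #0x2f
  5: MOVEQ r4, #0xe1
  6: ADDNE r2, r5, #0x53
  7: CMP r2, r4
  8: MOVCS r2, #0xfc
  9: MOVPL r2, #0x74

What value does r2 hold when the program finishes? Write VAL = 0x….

[0] flags=1000 → (cmp)
[1] flags=1000 CC?T → r4=0xbc
[2] flags=1000 PL?F → skip
[3] flags=0010 → (cmp)
[4] flags=0010 VS?F → skip
[5] flags=0010 EQ?F → skip
[6] flags=0010 NE?T → r2=0xc8
[7] flags=0010 → (cmp)
[8] flags=0010 CS?T → r2=0xfc
[9] flags=0010 PL?T → r2=0x74

VAL = 0x74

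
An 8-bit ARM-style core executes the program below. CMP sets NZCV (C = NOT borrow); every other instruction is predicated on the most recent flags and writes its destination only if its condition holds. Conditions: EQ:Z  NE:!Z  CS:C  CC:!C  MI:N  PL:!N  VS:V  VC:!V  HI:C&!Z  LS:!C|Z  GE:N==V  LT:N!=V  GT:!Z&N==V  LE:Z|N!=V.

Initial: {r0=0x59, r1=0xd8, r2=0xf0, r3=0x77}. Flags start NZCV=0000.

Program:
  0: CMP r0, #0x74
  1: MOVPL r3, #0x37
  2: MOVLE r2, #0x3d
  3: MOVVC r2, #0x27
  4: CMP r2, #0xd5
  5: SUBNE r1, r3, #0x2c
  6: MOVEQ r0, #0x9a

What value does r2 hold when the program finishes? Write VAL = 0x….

[0] flags=1000 → (cmp)
[1] flags=1000 PL?F → skip
[2] flags=1000 LE?T → r2=0x3d
[3] flags=1000 VC?T → r2=0x27
[4] flags=0000 → (cmp)
[5] flags=0000 NE?T → r1=0x4b
[6] flags=0000 EQ?F → skip

VAL = 0x27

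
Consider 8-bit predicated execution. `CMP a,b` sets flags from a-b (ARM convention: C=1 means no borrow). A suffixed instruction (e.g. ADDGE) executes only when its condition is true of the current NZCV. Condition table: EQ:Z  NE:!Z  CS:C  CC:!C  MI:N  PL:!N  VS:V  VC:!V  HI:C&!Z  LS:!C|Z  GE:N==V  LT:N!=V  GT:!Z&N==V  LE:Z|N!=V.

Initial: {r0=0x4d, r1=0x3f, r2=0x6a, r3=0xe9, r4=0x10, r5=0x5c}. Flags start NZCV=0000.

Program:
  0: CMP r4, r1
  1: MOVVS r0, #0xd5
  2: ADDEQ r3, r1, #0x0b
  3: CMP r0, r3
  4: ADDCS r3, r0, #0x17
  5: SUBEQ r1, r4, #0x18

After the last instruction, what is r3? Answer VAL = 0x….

VAL = 0xe9

0: ✓ CMP  NZCV=1000
1: · MOVVS
2: · ADDEQ
3: ✓ CMP  NZCV=0000
4: · ADDCS
5: · SUBEQ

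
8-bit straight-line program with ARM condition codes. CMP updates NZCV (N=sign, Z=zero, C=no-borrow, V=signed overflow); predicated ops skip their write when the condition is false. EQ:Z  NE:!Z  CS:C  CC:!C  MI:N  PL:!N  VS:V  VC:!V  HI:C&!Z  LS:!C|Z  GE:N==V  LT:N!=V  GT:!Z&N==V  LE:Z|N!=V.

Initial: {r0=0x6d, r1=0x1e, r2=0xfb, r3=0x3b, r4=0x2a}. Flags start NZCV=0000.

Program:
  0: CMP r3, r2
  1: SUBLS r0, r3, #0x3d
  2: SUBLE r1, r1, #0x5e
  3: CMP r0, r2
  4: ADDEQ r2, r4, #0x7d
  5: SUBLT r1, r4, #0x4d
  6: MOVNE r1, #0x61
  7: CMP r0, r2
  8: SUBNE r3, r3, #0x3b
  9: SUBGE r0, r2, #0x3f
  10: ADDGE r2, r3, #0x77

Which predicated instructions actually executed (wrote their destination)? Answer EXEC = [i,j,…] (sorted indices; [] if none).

0: ✓ CMP  NZCV=0000
1: ✓ SUBLS  r0←0xfe
2: · SUBLE
3: ✓ CMP  NZCV=0010
4: · ADDEQ
5: · SUBLT
6: ✓ MOVNE  r1←0x61
7: ✓ CMP  NZCV=0010
8: ✓ SUBNE  r3←0x00
9: ✓ SUBGE  r0←0xbc
10: ✓ ADDGE  r2←0x77

EXEC = [1,6,8,9,10]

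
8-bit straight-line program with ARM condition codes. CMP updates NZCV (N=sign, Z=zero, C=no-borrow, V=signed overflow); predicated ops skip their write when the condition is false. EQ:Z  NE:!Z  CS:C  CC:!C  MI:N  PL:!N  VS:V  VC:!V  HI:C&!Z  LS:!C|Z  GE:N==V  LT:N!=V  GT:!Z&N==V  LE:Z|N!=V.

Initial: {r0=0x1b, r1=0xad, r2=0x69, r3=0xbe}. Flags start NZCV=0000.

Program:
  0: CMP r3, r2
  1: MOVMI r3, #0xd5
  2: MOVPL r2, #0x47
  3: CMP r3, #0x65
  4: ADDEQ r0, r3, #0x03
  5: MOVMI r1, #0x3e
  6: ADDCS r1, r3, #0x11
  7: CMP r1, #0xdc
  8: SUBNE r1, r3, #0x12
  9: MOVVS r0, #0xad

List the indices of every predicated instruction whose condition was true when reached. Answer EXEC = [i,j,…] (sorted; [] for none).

0: ✓ CMP  NZCV=0011
1: · MOVMI
2: ✓ MOVPL  r2←0x47
3: ✓ CMP  NZCV=0011
4: · ADDEQ
5: · MOVMI
6: ✓ ADDCS  r1←0xcf
7: ✓ CMP  NZCV=1000
8: ✓ SUBNE  r1←0xac
9: · MOVVS

EXEC = [2,6,8]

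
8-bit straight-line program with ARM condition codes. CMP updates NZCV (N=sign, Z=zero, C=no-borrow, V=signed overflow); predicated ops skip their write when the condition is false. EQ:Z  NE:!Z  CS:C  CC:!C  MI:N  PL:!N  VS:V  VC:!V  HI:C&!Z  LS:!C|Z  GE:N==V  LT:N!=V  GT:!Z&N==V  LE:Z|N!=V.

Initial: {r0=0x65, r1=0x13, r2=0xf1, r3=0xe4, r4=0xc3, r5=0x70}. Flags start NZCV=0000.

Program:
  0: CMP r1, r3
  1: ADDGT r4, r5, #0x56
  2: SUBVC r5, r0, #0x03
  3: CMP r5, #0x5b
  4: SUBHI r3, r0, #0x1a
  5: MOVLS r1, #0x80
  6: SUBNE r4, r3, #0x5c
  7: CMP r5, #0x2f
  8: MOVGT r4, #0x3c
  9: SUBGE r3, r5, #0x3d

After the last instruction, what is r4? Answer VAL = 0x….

0: ✓ CMP  NZCV=0000
1: ✓ ADDGT  r4←0xc6
2: ✓ SUBVC  r5←0x62
3: ✓ CMP  NZCV=0010
4: ✓ SUBHI  r3←0x4b
5: · MOVLS
6: ✓ SUBNE  r4←0xef
7: ✓ CMP  NZCV=0010
8: ✓ MOVGT  r4←0x3c
9: ✓ SUBGE  r3←0x25

VAL = 0x3c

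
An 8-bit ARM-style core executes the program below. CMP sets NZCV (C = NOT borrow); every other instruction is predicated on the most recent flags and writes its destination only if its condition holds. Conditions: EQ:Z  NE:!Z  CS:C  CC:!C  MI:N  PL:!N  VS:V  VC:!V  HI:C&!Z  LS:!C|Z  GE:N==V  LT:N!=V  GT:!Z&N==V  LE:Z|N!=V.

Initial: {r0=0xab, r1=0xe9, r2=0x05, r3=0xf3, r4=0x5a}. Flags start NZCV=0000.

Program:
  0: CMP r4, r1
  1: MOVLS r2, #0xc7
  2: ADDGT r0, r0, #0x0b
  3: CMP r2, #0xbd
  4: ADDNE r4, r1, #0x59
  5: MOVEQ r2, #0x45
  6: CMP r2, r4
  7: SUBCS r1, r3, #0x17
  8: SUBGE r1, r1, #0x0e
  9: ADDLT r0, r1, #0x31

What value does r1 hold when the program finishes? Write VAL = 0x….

0: ✓ CMP  NZCV=0000
1: ✓ MOVLS  r2←0xc7
2: ✓ ADDGT  r0←0xb6
3: ✓ CMP  NZCV=0010
4: ✓ ADDNE  r4←0x42
5: · MOVEQ
6: ✓ CMP  NZCV=1010
7: ✓ SUBCS  r1←0xdc
8: · SUBGE
9: ✓ ADDLT  r0←0x0d

VAL = 0xdc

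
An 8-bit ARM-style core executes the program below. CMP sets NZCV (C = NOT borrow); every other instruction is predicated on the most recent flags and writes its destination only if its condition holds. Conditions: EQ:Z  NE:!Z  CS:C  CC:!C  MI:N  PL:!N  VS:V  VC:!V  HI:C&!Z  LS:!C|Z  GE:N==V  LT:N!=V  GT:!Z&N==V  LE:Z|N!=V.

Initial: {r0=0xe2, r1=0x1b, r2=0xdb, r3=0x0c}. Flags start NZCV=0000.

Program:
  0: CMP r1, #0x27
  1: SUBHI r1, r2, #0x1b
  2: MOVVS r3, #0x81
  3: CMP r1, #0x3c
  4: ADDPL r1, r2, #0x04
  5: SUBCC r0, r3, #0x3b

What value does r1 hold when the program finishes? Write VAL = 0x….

0: ✓ CMP  NZCV=1000
1: · SUBHI
2: · MOVVS
3: ✓ CMP  NZCV=1000
4: · ADDPL
5: ✓ SUBCC  r0←0xd1

VAL = 0x1b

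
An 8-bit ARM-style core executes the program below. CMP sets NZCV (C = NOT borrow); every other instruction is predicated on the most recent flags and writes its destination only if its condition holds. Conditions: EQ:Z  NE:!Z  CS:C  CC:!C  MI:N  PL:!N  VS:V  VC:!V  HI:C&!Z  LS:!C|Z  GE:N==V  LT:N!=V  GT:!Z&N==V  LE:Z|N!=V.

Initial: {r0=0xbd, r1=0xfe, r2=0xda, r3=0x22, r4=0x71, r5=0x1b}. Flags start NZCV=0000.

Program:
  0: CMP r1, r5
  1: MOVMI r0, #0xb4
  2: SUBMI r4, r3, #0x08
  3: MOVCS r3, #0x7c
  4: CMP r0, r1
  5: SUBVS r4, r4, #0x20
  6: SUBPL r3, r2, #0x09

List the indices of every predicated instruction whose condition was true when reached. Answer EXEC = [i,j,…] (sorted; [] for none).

0: ✓ CMP  NZCV=1010
1: ✓ MOVMI  r0←0xb4
2: ✓ SUBMI  r4←0x1a
3: ✓ MOVCS  r3←0x7c
4: ✓ CMP  NZCV=1000
5: · SUBVS
6: · SUBPL

EXEC = [1,2,3]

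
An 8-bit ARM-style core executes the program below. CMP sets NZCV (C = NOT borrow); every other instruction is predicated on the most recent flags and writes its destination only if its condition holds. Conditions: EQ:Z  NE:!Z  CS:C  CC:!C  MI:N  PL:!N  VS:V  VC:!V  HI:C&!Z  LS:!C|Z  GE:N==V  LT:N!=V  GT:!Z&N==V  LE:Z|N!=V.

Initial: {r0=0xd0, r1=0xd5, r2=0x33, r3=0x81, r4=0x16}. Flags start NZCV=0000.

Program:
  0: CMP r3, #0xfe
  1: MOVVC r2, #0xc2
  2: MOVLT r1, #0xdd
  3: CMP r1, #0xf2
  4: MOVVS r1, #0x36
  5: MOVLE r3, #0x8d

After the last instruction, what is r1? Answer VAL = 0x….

VAL = 0xdd

[0] flags=1000 → (cmp)
[1] flags=1000 VC?T → r2=0xc2
[2] flags=1000 LT?T → r1=0xdd
[3] flags=1000 → (cmp)
[4] flags=1000 VS?F → skip
[5] flags=1000 LE?T → r3=0x8d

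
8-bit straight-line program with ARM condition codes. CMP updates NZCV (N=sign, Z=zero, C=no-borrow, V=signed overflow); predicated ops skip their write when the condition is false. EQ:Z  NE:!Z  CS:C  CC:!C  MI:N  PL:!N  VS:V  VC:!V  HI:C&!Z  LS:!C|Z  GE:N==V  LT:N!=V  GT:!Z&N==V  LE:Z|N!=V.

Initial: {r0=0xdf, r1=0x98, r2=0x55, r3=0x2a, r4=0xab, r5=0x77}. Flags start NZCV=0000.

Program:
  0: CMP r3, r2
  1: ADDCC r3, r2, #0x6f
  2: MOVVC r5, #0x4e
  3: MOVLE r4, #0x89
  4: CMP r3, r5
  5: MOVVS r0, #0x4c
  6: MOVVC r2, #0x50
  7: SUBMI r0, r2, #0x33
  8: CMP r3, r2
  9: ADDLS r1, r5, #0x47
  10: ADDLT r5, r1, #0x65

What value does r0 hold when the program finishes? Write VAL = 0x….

[0] flags=1000 → (cmp)
[1] flags=1000 CC?T → r3=0xc4
[2] flags=1000 VC?T → r5=0x4e
[3] flags=1000 LE?T → r4=0x89
[4] flags=0011 → (cmp)
[5] flags=0011 VS?T → r0=0x4c
[6] flags=0011 VC?F → skip
[7] flags=0011 MI?F → skip
[8] flags=0011 → (cmp)
[9] flags=0011 LS?F → skip
[10] flags=0011 LT?T → r5=0xfd

VAL = 0x4c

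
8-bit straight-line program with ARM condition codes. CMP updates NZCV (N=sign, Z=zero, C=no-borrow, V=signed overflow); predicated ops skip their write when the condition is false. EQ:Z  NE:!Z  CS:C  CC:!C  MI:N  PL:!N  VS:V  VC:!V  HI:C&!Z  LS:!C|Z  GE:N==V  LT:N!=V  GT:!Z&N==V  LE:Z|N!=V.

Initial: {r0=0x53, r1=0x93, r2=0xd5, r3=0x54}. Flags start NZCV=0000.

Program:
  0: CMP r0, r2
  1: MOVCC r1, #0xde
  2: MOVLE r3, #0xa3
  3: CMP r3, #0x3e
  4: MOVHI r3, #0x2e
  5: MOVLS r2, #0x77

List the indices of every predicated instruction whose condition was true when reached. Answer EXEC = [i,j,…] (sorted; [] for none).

EXEC = [1,4]

[0] flags=0000 → (cmp)
[1] flags=0000 CC?T → r1=0xde
[2] flags=0000 LE?F → skip
[3] flags=0010 → (cmp)
[4] flags=0010 HI?T → r3=0x2e
[5] flags=0010 LS?F → skip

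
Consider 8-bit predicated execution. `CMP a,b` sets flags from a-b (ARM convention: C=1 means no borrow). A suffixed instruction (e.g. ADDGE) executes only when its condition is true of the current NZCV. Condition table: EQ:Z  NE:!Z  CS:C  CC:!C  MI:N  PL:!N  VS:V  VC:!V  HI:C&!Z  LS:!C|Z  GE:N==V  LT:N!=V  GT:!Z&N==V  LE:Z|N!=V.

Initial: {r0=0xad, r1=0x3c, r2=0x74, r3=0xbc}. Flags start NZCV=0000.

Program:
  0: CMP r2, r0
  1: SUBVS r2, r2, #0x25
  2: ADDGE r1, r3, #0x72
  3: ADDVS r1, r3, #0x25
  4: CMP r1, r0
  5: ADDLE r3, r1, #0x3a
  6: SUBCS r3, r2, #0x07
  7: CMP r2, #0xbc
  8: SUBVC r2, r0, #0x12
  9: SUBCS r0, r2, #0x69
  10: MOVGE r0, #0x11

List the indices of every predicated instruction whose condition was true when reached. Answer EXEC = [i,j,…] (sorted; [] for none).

EXEC = [1,2,3,6,10]

0: ✓ CMP  NZCV=1001
1: ✓ SUBVS  r2←0x4f
2: ✓ ADDGE  r1←0x2e
3: ✓ ADDVS  r1←0xe1
4: ✓ CMP  NZCV=0010
5: · ADDLE
6: ✓ SUBCS  r3←0x48
7: ✓ CMP  NZCV=1001
8: · SUBVC
9: · SUBCS
10: ✓ MOVGE  r0←0x11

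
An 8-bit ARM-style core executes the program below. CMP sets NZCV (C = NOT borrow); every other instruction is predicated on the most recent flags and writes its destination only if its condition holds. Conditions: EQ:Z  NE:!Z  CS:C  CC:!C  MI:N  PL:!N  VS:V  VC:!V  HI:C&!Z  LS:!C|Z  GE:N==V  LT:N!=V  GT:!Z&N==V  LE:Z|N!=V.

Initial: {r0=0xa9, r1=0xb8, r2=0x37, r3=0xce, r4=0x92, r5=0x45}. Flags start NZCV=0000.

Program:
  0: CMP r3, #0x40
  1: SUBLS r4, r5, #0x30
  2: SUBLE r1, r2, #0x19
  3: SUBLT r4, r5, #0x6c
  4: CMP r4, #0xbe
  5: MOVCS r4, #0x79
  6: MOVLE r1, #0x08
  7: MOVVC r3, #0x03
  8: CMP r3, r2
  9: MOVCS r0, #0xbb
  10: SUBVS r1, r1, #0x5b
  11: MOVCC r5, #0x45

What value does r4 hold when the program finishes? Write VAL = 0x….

[0] flags=1010 → (cmp)
[1] flags=1010 LS?F → skip
[2] flags=1010 LE?T → r1=0x1e
[3] flags=1010 LT?T → r4=0xd9
[4] flags=0010 → (cmp)
[5] flags=0010 CS?T → r4=0x79
[6] flags=0010 LE?F → skip
[7] flags=0010 VC?T → r3=0x03
[8] flags=1000 → (cmp)
[9] flags=1000 CS?F → skip
[10] flags=1000 VS?F → skip
[11] flags=1000 CC?T → r5=0x45

VAL = 0x79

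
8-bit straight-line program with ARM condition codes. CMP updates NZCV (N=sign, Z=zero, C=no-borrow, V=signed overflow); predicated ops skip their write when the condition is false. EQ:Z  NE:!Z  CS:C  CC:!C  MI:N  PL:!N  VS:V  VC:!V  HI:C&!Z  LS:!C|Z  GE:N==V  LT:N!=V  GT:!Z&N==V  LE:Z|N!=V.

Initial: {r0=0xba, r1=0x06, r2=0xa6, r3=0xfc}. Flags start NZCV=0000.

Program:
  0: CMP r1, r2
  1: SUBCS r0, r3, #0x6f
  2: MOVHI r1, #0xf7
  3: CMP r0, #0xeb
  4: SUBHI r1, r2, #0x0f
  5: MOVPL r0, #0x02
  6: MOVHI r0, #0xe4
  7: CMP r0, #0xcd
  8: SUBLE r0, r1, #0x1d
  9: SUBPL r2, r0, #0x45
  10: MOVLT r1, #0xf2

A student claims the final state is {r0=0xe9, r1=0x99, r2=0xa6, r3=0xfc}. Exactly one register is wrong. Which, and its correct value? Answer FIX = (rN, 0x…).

FIX = (r1, 0xf2)

[0] flags=0000 → (cmp)
[1] flags=0000 CS?F → skip
[2] flags=0000 HI?F → skip
[3] flags=1000 → (cmp)
[4] flags=1000 HI?F → skip
[5] flags=1000 PL?F → skip
[6] flags=1000 HI?F → skip
[7] flags=1000 → (cmp)
[8] flags=1000 LE?T → r0=0xe9
[9] flags=1000 PL?F → skip
[10] flags=1000 LT?T → r1=0xf2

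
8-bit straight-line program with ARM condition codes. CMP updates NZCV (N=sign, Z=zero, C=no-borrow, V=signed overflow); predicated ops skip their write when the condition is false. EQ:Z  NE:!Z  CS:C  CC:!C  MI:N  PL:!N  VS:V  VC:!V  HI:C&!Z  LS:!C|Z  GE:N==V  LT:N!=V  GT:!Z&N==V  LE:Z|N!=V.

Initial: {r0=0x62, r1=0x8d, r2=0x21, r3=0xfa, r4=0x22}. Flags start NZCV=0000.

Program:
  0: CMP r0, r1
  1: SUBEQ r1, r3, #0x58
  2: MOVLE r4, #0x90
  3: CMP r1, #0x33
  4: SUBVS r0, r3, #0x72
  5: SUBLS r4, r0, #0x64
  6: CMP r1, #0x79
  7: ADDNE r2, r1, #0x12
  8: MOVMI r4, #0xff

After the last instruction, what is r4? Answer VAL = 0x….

0: ✓ CMP  NZCV=1001
1: · SUBEQ
2: · MOVLE
3: ✓ CMP  NZCV=0011
4: ✓ SUBVS  r0←0x88
5: · SUBLS
6: ✓ CMP  NZCV=0011
7: ✓ ADDNE  r2←0x9f
8: · MOVMI

VAL = 0x22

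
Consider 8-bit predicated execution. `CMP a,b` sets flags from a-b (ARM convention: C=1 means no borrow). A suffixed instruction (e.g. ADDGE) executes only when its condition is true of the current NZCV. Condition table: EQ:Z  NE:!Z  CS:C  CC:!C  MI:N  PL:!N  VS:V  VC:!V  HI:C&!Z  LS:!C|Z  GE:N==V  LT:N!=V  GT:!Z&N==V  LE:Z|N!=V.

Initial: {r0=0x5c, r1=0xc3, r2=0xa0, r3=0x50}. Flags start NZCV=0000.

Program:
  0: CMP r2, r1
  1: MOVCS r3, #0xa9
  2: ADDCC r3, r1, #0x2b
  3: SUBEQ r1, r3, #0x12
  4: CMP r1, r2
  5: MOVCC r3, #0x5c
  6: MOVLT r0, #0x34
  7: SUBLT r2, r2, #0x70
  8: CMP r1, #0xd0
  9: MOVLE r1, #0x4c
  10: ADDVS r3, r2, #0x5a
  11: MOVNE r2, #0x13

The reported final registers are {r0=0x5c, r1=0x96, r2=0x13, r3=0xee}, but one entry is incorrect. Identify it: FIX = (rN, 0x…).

FIX = (r1, 0x4c)

0: ✓ CMP  NZCV=1000
1: · MOVCS
2: ✓ ADDCC  r3←0xee
3: · SUBEQ
4: ✓ CMP  NZCV=0010
5: · MOVCC
6: · MOVLT
7: · SUBLT
8: ✓ CMP  NZCV=1000
9: ✓ MOVLE  r1←0x4c
10: · ADDVS
11: ✓ MOVNE  r2←0x13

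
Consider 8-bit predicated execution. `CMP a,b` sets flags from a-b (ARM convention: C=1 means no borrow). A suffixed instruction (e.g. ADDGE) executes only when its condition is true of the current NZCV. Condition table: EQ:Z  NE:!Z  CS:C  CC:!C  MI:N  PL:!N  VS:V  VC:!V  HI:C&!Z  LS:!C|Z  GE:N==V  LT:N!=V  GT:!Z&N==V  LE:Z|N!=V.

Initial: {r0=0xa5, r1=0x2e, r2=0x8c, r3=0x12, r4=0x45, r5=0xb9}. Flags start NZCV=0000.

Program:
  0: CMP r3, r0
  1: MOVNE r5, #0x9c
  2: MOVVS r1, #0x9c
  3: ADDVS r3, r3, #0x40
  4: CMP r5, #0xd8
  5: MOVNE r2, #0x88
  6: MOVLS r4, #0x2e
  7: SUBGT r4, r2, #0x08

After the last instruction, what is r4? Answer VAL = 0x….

0: ✓ CMP  NZCV=0000
1: ✓ MOVNE  r5←0x9c
2: · MOVVS
3: · ADDVS
4: ✓ CMP  NZCV=1000
5: ✓ MOVNE  r2←0x88
6: ✓ MOVLS  r4←0x2e
7: · SUBGT

VAL = 0x2e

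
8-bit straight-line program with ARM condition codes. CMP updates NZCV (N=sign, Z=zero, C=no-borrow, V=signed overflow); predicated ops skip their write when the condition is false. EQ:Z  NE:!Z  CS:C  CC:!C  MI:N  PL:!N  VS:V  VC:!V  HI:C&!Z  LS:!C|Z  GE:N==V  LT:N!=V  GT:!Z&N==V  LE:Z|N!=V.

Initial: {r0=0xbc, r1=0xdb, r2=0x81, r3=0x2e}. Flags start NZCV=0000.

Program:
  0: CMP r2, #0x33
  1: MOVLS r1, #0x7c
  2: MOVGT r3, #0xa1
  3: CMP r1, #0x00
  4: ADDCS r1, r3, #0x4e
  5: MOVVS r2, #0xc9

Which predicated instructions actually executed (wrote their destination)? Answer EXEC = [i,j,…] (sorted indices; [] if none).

EXEC = [4]

[0] flags=0011 → (cmp)
[1] flags=0011 LS?F → skip
[2] flags=0011 GT?F → skip
[3] flags=1010 → (cmp)
[4] flags=1010 CS?T → r1=0x7c
[5] flags=1010 VS?F → skip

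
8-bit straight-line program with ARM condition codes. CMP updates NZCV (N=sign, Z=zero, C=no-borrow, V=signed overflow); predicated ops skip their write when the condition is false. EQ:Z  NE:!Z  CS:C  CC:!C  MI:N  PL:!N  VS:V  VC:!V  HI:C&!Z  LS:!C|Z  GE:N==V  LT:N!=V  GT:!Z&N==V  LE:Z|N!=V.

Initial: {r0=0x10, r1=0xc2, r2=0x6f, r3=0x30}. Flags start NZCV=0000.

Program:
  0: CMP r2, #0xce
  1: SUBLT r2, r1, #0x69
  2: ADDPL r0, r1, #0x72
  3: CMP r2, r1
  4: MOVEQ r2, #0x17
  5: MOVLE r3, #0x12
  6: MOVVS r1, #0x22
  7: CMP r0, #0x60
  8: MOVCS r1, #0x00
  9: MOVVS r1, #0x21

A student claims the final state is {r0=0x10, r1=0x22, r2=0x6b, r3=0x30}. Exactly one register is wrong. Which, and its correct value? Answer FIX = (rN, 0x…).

FIX = (r2, 0x6f)

0: ✓ CMP  NZCV=1001
1: · SUBLT
2: · ADDPL
3: ✓ CMP  NZCV=1001
4: · MOVEQ
5: · MOVLE
6: ✓ MOVVS  r1←0x22
7: ✓ CMP  NZCV=1000
8: · MOVCS
9: · MOVVS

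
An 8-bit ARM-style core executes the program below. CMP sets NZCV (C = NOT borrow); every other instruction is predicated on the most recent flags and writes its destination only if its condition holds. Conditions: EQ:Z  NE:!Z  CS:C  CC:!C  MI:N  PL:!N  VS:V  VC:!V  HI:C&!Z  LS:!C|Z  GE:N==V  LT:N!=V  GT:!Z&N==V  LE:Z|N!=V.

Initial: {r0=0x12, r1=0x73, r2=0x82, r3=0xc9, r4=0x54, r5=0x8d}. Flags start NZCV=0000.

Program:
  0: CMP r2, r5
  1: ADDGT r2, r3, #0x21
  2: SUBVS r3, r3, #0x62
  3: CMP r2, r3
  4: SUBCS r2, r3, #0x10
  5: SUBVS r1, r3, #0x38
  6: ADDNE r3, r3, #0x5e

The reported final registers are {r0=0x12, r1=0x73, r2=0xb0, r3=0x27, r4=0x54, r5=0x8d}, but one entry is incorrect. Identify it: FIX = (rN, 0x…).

[0] flags=1000 → (cmp)
[1] flags=1000 GT?F → skip
[2] flags=1000 VS?F → skip
[3] flags=1000 → (cmp)
[4] flags=1000 CS?F → skip
[5] flags=1000 VS?F → skip
[6] flags=1000 NE?T → r3=0x27

FIX = (r2, 0x82)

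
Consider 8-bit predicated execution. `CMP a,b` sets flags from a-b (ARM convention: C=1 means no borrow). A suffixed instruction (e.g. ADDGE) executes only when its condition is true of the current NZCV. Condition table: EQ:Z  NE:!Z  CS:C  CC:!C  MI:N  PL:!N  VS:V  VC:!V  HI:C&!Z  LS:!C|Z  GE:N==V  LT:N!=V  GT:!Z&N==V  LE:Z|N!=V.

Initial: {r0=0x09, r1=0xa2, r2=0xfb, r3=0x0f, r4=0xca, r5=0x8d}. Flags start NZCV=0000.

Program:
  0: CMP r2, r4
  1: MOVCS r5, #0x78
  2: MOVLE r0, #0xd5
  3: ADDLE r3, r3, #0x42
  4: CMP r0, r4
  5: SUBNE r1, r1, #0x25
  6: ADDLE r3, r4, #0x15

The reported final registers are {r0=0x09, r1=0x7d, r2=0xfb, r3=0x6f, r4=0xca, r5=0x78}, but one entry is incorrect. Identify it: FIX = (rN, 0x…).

0: ✓ CMP  NZCV=0010
1: ✓ MOVCS  r5←0x78
2: · MOVLE
3: · ADDLE
4: ✓ CMP  NZCV=0000
5: ✓ SUBNE  r1←0x7d
6: · ADDLE

FIX = (r3, 0x0f)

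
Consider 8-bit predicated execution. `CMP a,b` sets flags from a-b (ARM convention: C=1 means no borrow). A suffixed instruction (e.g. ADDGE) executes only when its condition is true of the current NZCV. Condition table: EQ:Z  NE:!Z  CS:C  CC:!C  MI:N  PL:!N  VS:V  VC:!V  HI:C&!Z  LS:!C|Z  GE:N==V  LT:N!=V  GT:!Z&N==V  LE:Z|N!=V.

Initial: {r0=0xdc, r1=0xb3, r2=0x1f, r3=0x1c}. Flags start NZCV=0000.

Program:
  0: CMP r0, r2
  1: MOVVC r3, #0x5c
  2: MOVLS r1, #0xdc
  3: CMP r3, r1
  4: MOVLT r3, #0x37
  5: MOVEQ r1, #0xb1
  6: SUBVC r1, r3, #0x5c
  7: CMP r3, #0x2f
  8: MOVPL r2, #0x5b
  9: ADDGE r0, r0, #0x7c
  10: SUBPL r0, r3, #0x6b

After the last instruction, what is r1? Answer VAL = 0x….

VAL = 0xb3

[0] flags=1010 → (cmp)
[1] flags=1010 VC?T → r3=0x5c
[2] flags=1010 LS?F → skip
[3] flags=1001 → (cmp)
[4] flags=1001 LT?F → skip
[5] flags=1001 EQ?F → skip
[6] flags=1001 VC?F → skip
[7] flags=0010 → (cmp)
[8] flags=0010 PL?T → r2=0x5b
[9] flags=0010 GE?T → r0=0x58
[10] flags=0010 PL?T → r0=0xf1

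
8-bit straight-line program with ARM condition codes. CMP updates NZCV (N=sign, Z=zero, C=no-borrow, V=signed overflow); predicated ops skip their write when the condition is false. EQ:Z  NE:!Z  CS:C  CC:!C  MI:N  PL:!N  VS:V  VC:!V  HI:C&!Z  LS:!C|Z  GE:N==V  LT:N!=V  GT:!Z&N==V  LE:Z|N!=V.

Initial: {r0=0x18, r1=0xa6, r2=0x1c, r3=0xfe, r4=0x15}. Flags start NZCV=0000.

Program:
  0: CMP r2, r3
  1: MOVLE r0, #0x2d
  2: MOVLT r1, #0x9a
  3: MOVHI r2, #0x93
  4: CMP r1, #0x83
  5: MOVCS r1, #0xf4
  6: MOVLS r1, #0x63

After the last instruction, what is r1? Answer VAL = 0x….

VAL = 0xf4

[0] flags=0000 → (cmp)
[1] flags=0000 LE?F → skip
[2] flags=0000 LT?F → skip
[3] flags=0000 HI?F → skip
[4] flags=0010 → (cmp)
[5] flags=0010 CS?T → r1=0xf4
[6] flags=0010 LS?F → skip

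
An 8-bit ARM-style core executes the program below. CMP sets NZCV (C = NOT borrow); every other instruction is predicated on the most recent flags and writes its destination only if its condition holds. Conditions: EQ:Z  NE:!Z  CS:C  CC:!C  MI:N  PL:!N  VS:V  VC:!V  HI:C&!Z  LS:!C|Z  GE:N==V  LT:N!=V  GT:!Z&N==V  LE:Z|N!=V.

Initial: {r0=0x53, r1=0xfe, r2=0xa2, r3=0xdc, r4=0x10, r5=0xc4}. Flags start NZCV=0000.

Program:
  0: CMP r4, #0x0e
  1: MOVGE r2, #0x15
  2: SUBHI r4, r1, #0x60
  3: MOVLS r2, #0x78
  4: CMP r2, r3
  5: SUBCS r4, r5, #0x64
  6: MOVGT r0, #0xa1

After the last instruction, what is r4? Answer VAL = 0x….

0: ✓ CMP  NZCV=0010
1: ✓ MOVGE  r2←0x15
2: ✓ SUBHI  r4←0x9e
3: · MOVLS
4: ✓ CMP  NZCV=0000
5: · SUBCS
6: ✓ MOVGT  r0←0xa1

VAL = 0x9e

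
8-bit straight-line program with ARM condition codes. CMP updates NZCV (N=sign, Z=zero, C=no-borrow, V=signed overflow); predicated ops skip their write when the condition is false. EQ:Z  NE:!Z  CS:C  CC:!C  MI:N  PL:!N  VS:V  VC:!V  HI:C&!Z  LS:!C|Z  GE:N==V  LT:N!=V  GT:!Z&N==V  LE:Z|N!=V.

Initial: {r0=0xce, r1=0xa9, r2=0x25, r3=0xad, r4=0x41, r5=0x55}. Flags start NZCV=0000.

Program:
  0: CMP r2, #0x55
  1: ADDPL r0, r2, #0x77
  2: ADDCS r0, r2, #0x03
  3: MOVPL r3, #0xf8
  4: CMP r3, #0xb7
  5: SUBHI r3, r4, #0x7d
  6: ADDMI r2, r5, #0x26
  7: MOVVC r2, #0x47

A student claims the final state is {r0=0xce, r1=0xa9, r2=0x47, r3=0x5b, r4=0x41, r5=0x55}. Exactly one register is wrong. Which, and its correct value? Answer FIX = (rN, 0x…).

0: ✓ CMP  NZCV=1000
1: · ADDPL
2: · ADDCS
3: · MOVPL
4: ✓ CMP  NZCV=1000
5: · SUBHI
6: ✓ ADDMI  r2←0x7b
7: ✓ MOVVC  r2←0x47

FIX = (r3, 0xad)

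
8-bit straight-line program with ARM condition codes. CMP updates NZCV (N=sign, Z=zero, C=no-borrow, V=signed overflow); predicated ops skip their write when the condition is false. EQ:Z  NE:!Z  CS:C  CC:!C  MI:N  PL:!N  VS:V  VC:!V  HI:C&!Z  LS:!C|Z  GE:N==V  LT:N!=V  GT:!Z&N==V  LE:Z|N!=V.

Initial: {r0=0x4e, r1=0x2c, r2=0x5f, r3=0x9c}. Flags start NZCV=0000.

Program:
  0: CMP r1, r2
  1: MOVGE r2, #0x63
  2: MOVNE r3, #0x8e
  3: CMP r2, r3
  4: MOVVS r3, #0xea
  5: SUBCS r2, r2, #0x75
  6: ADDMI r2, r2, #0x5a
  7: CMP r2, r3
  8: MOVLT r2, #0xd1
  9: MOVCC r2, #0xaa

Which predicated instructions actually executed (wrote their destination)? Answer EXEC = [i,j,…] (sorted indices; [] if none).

[0] flags=1000 → (cmp)
[1] flags=1000 GE?F → skip
[2] flags=1000 NE?T → r3=0x8e
[3] flags=1001 → (cmp)
[4] flags=1001 VS?T → r3=0xea
[5] flags=1001 CS?F → skip
[6] flags=1001 MI?T → r2=0xb9
[7] flags=1000 → (cmp)
[8] flags=1000 LT?T → r2=0xd1
[9] flags=1000 CC?T → r2=0xaa

EXEC = [2,4,6,8,9]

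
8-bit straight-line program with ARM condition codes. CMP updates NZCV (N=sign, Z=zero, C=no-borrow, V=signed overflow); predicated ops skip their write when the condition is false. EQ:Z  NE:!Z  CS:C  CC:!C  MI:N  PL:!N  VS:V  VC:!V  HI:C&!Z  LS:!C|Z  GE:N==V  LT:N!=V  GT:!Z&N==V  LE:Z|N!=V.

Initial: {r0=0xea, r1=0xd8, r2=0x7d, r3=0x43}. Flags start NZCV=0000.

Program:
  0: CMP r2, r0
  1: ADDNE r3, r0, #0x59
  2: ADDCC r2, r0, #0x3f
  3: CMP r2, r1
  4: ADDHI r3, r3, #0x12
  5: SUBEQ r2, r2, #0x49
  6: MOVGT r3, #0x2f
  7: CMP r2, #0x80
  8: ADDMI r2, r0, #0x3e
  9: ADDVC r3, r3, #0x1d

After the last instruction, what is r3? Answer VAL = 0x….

[0] flags=1001 → (cmp)
[1] flags=1001 NE?T → r3=0x43
[2] flags=1001 CC?T → r2=0x29
[3] flags=0000 → (cmp)
[4] flags=0000 HI?F → skip
[5] flags=0000 EQ?F → skip
[6] flags=0000 GT?T → r3=0x2f
[7] flags=1001 → (cmp)
[8] flags=1001 MI?T → r2=0x28
[9] flags=1001 VC?F → skip

VAL = 0x2f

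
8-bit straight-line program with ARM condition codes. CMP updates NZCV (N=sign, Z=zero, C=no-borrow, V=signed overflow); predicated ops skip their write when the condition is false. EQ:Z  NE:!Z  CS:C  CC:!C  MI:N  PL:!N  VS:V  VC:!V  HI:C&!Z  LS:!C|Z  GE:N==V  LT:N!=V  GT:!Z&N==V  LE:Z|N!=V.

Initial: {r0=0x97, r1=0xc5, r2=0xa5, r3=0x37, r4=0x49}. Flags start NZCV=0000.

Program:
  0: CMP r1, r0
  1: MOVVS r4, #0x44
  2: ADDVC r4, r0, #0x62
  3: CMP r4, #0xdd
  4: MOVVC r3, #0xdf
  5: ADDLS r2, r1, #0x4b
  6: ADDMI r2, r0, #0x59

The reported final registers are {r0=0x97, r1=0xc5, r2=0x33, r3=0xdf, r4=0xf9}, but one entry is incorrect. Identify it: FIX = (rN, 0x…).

[0] flags=0010 → (cmp)
[1] flags=0010 VS?F → skip
[2] flags=0010 VC?T → r4=0xf9
[3] flags=0010 → (cmp)
[4] flags=0010 VC?T → r3=0xdf
[5] flags=0010 LS?F → skip
[6] flags=0010 MI?F → skip

FIX = (r2, 0xa5)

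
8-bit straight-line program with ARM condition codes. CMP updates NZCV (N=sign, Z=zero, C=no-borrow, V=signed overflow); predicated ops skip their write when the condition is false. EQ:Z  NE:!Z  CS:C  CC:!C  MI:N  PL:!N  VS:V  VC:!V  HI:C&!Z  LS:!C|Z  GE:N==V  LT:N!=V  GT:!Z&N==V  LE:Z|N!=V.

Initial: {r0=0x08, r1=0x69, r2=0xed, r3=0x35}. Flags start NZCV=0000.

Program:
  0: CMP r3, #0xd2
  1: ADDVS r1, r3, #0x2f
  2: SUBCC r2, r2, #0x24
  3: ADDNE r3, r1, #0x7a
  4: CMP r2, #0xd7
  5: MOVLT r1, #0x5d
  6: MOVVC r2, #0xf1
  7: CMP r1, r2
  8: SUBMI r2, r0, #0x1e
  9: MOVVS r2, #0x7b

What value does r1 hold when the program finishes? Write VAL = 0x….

[0] flags=0000 → (cmp)
[1] flags=0000 VS?F → skip
[2] flags=0000 CC?T → r2=0xc9
[3] flags=0000 NE?T → r3=0xe3
[4] flags=1000 → (cmp)
[5] flags=1000 LT?T → r1=0x5d
[6] flags=1000 VC?T → r2=0xf1
[7] flags=0000 → (cmp)
[8] flags=0000 MI?F → skip
[9] flags=0000 VS?F → skip

VAL = 0x5d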